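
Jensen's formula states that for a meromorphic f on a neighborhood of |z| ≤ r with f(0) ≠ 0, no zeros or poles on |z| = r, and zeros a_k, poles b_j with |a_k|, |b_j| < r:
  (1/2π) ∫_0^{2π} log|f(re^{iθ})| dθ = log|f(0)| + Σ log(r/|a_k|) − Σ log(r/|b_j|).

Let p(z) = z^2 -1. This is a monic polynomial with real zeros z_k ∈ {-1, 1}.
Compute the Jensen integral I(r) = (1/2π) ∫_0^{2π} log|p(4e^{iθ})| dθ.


Zeros: -1, 1; r = 4.
Inside |z| < r: -1, 1. Outside (|z| ≥ r): ∅.
p(0) = -1, so log|p(0)| = log(1) = 0.0000.
Apply Jensen: I(r) = log|p(0)| + Σ_k log(r/|z_k|), summed over zeros inside |z| < r.
  log(r/|z_k|) for z_k = -1: log(4/1) = 1.3863
  log(r/|z_k|) for z_k = 1: log(4/1) = 1.3863
Sum over inside zeros: 2.7726.
I(r) = log|p(0)| + (inside sum) = 0.0000 + 2.7726 = 2.7726.
Closed form (all zeros inside, monic): I(r) = n·log(r) = 2·log(4) = 2.7726. ✓

I(r) ≈ 2.7726.


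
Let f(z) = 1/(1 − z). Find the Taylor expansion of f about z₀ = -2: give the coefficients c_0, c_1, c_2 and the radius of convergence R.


Let w = z − z₀, so z = z₀ + w.
Then 1 − z = 1 − (z₀ + w) = (1 − z₀) − w = 3 − w.
f(z) = 1/(3 − w) = (1/(3)) · 1/(1 − w/(3)) = Σ_{n≥0} w^n / (3)^(n+1).
So c_n = 1/(3)^(n+1):
  c_0 = 1/(3)^1 = 1/3.
  c_1 = 1/(3)^2 = 1/9.
  c_2 = 1/(3)^3 = 1/27.
The series is valid for |w/d| < 1, i.e. |z − z₀| < |d|.
Radius of convergence: R = |1 − z₀| = |3| = 3 (distance from z₀ to the singularity z = 1).

c_0 = 1/3, c_1 = 1/9, c_2 = 1/27; R = 3.


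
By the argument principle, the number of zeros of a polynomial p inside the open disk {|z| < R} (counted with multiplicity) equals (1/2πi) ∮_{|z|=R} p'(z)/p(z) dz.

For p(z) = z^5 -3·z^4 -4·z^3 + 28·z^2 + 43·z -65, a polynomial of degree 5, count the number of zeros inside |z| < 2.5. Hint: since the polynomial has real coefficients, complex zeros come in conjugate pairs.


The zeros of p are: 1, (3 + 2i), (3 - 2i), (-2 + 1i), (-2 - 1i).
Their magnitudes are: 1, 3.606, 3.606, 2.236, 2.236.
Zeros with |z| < R = 2.5: 1, (-2 + 1i), (-2 - 1i).
Count = 3.
By the argument principle, (1/2πi) ∮_{|z|=R} p'(z)/p(z) dz equals exactly this count.

Number of zeros inside |z| < 2.5: 3.


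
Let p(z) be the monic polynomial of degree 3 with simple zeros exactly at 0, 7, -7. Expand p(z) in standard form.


The polynomial is p(z) = ∏_{α ∈ S} (z − α), where S = {0, 7, -7}.
Expanding the product yields: p(z) = z^3 -49·z.
The resulting polynomial has degree 3 and real coefficients as required.

p(z) = z^3 -49·z.


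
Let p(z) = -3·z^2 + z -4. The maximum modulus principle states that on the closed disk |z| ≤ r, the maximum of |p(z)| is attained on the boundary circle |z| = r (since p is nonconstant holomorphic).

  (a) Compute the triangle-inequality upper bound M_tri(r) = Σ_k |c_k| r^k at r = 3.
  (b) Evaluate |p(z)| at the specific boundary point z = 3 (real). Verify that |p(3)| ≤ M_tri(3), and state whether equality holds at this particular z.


Coefficients: c_0 = -4, c_1 = 1, c_2 = -3. Radius r = 3.
Part (a). Triangle bound: M_tri(r) = Σ_k |c_k| r^k
  = |-4|·3^0 + |1|·3^1 + |-3|·3^2
  = 4 + 3 + 27 = 34.
This bounds M(r) := max_{|z|=r} |p(z)| from above; equality holds iff all terms c_k z^k can be made to align in phase at a single z on |z|=r.
Part (b). At z = 3 (real, on the circle |z| = r):
  p(3) = (-4)·3^0 + (1)·3^1 + (-3)·3^2 = -28.
  |p(3)| = 28.
Check: |p(3)| = 28 ≤ 34 = M_tri(3). ✓ Equality does not hold at z = 3 (the coefficients have mixed signs, so the terms do not all align in phase there).

M_tri(3) = 34; |p(3)| = 28; equality at z=3: no.


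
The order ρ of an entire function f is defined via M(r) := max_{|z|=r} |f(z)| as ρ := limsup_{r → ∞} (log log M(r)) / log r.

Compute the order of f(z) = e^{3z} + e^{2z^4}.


Each summand is entire of order 1 and 4 respectively (as in the single-exponential case). The order of a sum is at most the max of the orders, so ρ ≤ 4. For the lower bound: on |z|=r choose arg z so that 2z^4 is real positive; then |e^{2z^4}| = e^{2r^4} while |e^{3z}| ≤ e^{3r^1} = o(e^{2r^4}). So |f| ≥ e^{2r^4}(1 − o(1)) and ρ ≥ 4. Hence ρ = max(1, 4) = 4.
Therefore ρ = 4.

Order ρ = 4.


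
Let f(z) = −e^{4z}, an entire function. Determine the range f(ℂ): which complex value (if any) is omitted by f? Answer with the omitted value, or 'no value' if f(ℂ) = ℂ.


Little Picard bounds the complement of f(ℂ) to at most one point.
e^{4z} is never zero on ℂ, so -1·e^{4z} takes every value in ℂ ∖ {0}. Adding 0 shifts the range to ℂ ∖ {0}. Thus f omits exactly the value 0.

Omitted value: 0.


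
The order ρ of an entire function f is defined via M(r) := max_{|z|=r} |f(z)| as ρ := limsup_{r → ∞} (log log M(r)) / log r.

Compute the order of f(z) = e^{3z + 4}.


|e^{3z + 4}| = e^{Re(3·z) + 4} ≤ e^{3|z|^1 + 4} = e^{3r^1 + 4} on |z| = r, so ρ ≤ 1. Choosing z on |z|=r so that 3·z is real positive (always possible by picking arg z appropriately) gives |f(z)| = e^{3r^1 + 4}, matching the bound. The additive constant 4 does not affect log log M(r) ~ 1·log r. Hence ρ = 1.
Therefore ρ = 1.

Order ρ = 1.


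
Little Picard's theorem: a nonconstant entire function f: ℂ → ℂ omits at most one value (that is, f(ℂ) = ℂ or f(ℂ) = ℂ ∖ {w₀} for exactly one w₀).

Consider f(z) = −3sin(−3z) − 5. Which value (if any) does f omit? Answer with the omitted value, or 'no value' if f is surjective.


Little Picard bounds the complement of f(ℂ) to at most one point.
sin is entire and surjective onto ℂ: for every w ∈ ℂ, sin(ζ) = w has a solution ζ ∈ ℂ (e.g., via the complex inverse arcsin). With ζ = −3z this gives z = ζ/(-3). Then -3·sin(−3z) takes every value in -3·ℂ = ℂ, and adding -5 is a bijection of ℂ. So f is surjective and omits no value. (Note: only on the real line is sin bounded by [−1, 1].)

Omitted value: no value.


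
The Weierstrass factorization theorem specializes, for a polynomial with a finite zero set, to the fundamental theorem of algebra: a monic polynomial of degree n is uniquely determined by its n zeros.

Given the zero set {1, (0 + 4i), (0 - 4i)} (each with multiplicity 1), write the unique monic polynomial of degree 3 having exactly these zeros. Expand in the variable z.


The polynomial is p(z) = ∏_{α ∈ S} (z − α), where S = {1, (0 + 4i), (0 - 4i)}.
Expanding the product yields: p(z) = z^3 -z^2 + 16·z -16.
Note conjugate pairs combine to real quadratics: (z − (0+4i))(z − (0−4i)) = z² + 16.
The resulting polynomial has degree 3 and real coefficients as required.

p(z) = z^3 -z^2 + 16·z -16.


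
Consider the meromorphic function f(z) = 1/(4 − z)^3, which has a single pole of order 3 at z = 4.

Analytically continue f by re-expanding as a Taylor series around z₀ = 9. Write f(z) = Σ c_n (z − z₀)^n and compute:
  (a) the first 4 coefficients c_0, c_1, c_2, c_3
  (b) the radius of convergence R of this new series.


Let w = z − z₀, so z = z₀ + w.
Then 4 − z = 4 − (z₀ + w) = (4 − z₀) − w = -5 − w.
f(z) = 1/(-5 − w)^3 = (1/(-5)^3) · (1 − w/(-5))^{−3}.
By the binomial series (1−u)^{−3} = Σ_{n≥0} C(n+2, 2) u^n for |u|<1, with u = w/(-5):
  c_n = C(n+2, 2) / (-5)^(n+3).
  c_0 = 1/(-5)^3 = -1/125.
  c_1 = 3/(-5)^4 = 3/625.
  c_2 = 6/(-5)^5 = -6/3125.
  c_3 = 10/(-5)^6 = 2/3125.
The series is valid for |w/d| < 1, i.e. |z − z₀| < |d|.
Radius of convergence: R = |4 − z₀| = |-5| = 5 (distance from z₀ to the singularity z = 4).

c_0 = -1/125, c_1 = 3/625, c_2 = -6/3125, c_3 = 2/3125; R = 5.


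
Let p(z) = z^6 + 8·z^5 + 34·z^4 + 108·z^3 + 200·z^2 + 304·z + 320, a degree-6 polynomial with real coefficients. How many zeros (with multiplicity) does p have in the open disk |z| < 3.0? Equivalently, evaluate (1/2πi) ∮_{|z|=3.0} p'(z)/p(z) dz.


The zeros of p are: (-1 + 3i), (-1 - 3i), (0 + 2i), (0 - 2i), -2, -4.
Their magnitudes are: 3.162, 3.162, 2, 2, 2, 4.
Zeros with |z| < R = 3.0: (0 + 2i), (0 - 2i), -2.
Count = 3.
By the argument principle, (1/2πi) ∮_{|z|=R} p'(z)/p(z) dz equals exactly this count.

Number of zeros inside |z| < 3.0: 3.


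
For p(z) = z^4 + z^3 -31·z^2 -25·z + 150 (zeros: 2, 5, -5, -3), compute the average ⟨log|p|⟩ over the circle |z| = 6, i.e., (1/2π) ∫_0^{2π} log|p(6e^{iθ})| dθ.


Zeros: -5, -3, 2, 5; r = 6.
Inside |z| < r: -5, -3, 2, 5. Outside (|z| ≥ r): ∅.
p(0) = 150, so log|p(0)| = log(150) = 5.0106.
Apply Jensen: I(r) = log|p(0)| + Σ_k log(r/|z_k|), summed over zeros inside |z| < r.
  log(r/|z_k|) for z_k = 2: log(6/2) = 1.0986
  log(r/|z_k|) for z_k = 5: log(6/5) = 0.1823
  log(r/|z_k|) for z_k = -5: log(6/5) = 0.1823
  log(r/|z_k|) for z_k = -3: log(6/3) = 0.6931
Sum over inside zeros: 2.1564.
I(r) = log|p(0)| + (inside sum) = 5.0106 + 2.1564 = 7.1670.
Closed form (all zeros inside, monic): I(r) = n·log(r) = 4·log(6) = 7.1670. ✓

I(r) ≈ 7.1670.


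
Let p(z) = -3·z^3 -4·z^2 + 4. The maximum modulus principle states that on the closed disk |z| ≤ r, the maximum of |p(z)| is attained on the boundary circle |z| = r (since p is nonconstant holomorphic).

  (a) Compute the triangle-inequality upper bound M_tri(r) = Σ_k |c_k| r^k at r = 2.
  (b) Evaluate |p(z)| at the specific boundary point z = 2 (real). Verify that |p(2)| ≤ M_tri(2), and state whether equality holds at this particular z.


Coefficients: c_0 = 4, c_1 = 0, c_2 = -4, c_3 = -3. Radius r = 2.
Part (a). Triangle bound: M_tri(r) = Σ_k |c_k| r^k
  = |4|·2^0 + |0|·2^1 + |-4|·2^2 + |-3|·2^3
  = 4 + 0 + 16 + 24 = 44.
This bounds M(r) := max_{|z|=r} |p(z)| from above; equality holds iff all terms c_k z^k can be made to align in phase at a single z on |z|=r.
Part (b). At z = 2 (real, on the circle |z| = r):
  p(2) = (4)·2^0 + (0)·2^1 + (-4)·2^2 + (-3)·2^3 = -36.
  |p(2)| = 36.
Check: |p(2)| = 36 ≤ 44 = M_tri(2). ✓ Equality does not hold at z = 2 (the coefficients have mixed signs, so the terms do not all align in phase there).

M_tri(2) = 44; |p(2)| = 36; equality at z=2: no.


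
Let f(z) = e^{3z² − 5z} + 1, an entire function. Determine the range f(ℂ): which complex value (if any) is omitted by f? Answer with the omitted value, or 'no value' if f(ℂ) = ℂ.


Little Picard bounds the complement of f(ℂ) to at most one point.
The exponent g(z) = 3z² − 5z is a nonconstant polynomial, hence surjective onto ℂ. So e^{g(z)} takes every value in {e^w : w ∈ ℂ} = ℂ ∖ {0}. Adding 1 shifts the range to ℂ ∖ {1}. f omits exactly 1.

Omitted value: 1.


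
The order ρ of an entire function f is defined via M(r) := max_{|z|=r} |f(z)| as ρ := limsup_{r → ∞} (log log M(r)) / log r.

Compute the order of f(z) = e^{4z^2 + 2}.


|e^{4z^2 + 2}| = e^{Re(4·z^2) + 2} ≤ e^{4|z|^2 + 2} = e^{4r^2 + 2} on |z| = r, so ρ ≤ 2. Choosing z on |z|=r so that 4·z^2 is real positive (always possible by picking arg z appropriately) gives |f(z)| = e^{4r^2 + 2}, matching the bound. The additive constant 2 does not affect log log M(r) ~ 2·log r. Hence ρ = 2.
Therefore ρ = 2.

Order ρ = 2.


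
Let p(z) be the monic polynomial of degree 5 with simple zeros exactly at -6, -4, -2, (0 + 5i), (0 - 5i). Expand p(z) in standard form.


The polynomial is p(z) = ∏_{α ∈ S} (z − α), where S = {-6, -4, -2, (0 + 5i), (0 - 5i)}.
Expanding the product yields: p(z) = z^5 + 12·z^4 + 69·z^3 + 348·z^2 + 1100·z + 1200.
Note conjugate pairs combine to real quadratics: (z − (0+5i))(z − (0−5i)) = z² + 25.
The resulting polynomial has degree 5 and real coefficients as required.

p(z) = z^5 + 12·z^4 + 69·z^3 + 348·z^2 + 1100·z + 1200.


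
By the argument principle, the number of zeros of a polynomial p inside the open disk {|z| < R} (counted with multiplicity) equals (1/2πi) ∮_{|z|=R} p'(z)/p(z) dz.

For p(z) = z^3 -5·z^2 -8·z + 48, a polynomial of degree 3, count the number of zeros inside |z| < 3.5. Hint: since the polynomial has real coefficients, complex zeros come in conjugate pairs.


The zeros of p are: -3, 4, 4.
Their magnitudes are: 3, 4, 4.
Zeros with |z| < R = 3.5: -3.
Count = 1.
By the argument principle, (1/2πi) ∮_{|z|=R} p'(z)/p(z) dz equals exactly this count.

Number of zeros inside |z| < 3.5: 1.


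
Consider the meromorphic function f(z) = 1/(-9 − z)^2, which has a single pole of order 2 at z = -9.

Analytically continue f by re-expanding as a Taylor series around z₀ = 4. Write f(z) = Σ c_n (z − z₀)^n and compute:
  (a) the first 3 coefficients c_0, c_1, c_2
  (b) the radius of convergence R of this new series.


Let w = z − z₀, so z = z₀ + w.
Then -9 − z = -9 − (z₀ + w) = (-9 − z₀) − w = -13 − w.
f(z) = 1/(-13 − w)^2 = (1/(-13)^2) · (1 − w/(-13))^{−2}.
By the binomial series (1−u)^{−2} = Σ_{n≥0} C(n+1, 1) u^n for |u|<1, with u = w/(-13):
  c_n = C(n+1, 1) / (-13)^(n+2).
  c_0 = 1/(-13)^2 = 1/169.
  c_1 = 2/(-13)^3 = -2/2197.
  c_2 = 3/(-13)^4 = 3/28561.
The series is valid for |w/d| < 1, i.e. |z − z₀| < |d|.
Radius of convergence: R = |-9 − z₀| = |-13| = 13 (distance from z₀ to the singularity z = -9).

c_0 = 1/169, c_1 = -2/2197, c_2 = 3/28561; R = 13.


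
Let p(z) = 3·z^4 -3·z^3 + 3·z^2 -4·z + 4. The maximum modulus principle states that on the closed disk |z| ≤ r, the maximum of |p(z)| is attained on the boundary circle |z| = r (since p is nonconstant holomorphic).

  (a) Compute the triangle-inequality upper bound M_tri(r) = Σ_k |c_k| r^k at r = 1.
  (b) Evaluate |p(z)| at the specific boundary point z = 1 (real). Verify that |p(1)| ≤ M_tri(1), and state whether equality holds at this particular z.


Coefficients: c_0 = 4, c_1 = -4, c_2 = 3, c_3 = -3, c_4 = 3. Radius r = 1.
Part (a). Triangle bound: M_tri(r) = Σ_k |c_k| r^k
  = |4|·1^0 + |-4|·1^1 + |3|·1^2 + |-3|·1^3 + |3|·1^4
  = 4 + 4 + 3 + 3 + 3 = 17.
This bounds M(r) := max_{|z|=r} |p(z)| from above; equality holds iff all terms c_k z^k can be made to align in phase at a single z on |z|=r.
Part (b). At z = 1 (real, on the circle |z| = r):
  p(1) = (4)·1^0 + (-4)·1^1 + (3)·1^2 + (-3)·1^3 + (3)·1^4 = 3.
  |p(1)| = 3.
Check: |p(1)| = 3 ≤ 17 = M_tri(1). ✓ Equality does not hold at z = 1 (the coefficients have mixed signs, so the terms do not all align in phase there).

M_tri(1) = 17; |p(1)| = 3; equality at z=1: no.


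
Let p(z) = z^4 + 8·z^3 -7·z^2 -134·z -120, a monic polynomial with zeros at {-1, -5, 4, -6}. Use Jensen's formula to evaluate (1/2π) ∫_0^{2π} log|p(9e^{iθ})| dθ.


Zeros: -6, -5, -1, 4; r = 9.
Inside |z| < r: -6, -5, -1, 4. Outside (|z| ≥ r): ∅.
p(0) = -120, so log|p(0)| = log(120) = 4.7875.
Apply Jensen: I(r) = log|p(0)| + Σ_k log(r/|z_k|), summed over zeros inside |z| < r.
  log(r/|z_k|) for z_k = -1: log(9/1) = 2.1972
  log(r/|z_k|) for z_k = -5: log(9/5) = 0.5878
  log(r/|z_k|) for z_k = 4: log(9/4) = 0.8109
  log(r/|z_k|) for z_k = -6: log(9/6) = 0.4055
Sum over inside zeros: 4.0014.
I(r) = log|p(0)| + (inside sum) = 4.7875 + 4.0014 = 8.7889.
Closed form (all zeros inside, monic): I(r) = n·log(r) = 4·log(9) = 8.7889. ✓

I(r) ≈ 8.7889.


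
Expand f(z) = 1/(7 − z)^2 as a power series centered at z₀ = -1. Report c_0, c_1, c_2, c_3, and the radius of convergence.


Let w = z − z₀, so z = z₀ + w.
Then 7 − z = 7 − (z₀ + w) = (7 − z₀) − w = 8 − w.
f(z) = 1/(8 − w)^2 = (1/(8)^2) · (1 − w/(8))^{−2}.
By the binomial series (1−u)^{−2} = Σ_{n≥0} C(n+1, 1) u^n for |u|<1, with u = w/(8):
  c_n = C(n+1, 1) / (8)^(n+2).
  c_0 = 1/(8)^2 = 1/64.
  c_1 = 2/(8)^3 = 1/256.
  c_2 = 3/(8)^4 = 3/4096.
  c_3 = 4/(8)^5 = 1/8192.
The series is valid for |w/d| < 1, i.e. |z − z₀| < |d|.
Radius of convergence: R = |7 − z₀| = |8| = 8 (distance from z₀ to the singularity z = 7).

c_0 = 1/64, c_1 = 1/256, c_2 = 3/4096, c_3 = 1/8192; R = 8.


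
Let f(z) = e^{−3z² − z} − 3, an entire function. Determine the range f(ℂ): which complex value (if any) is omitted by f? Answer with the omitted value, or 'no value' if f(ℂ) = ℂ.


Little Picard bounds the complement of f(ℂ) to at most one point.
The exponent g(z) = −3z² − z is a nonconstant polynomial, hence surjective onto ℂ. So e^{g(z)} takes every value in {e^w : w ∈ ℂ} = ℂ ∖ {0}. Adding -3 shifts the range to ℂ ∖ {-3}. f omits exactly -3.

Omitted value: -3.


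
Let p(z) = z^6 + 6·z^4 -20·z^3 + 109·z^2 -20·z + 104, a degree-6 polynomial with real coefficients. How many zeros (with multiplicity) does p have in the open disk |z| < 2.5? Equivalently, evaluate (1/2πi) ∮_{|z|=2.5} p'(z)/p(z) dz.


The zeros of p are: (0 + 1i), (0 - 1i), (2 + 2i), (2 - 2i), (-2 + 3i), (-2 - 3i).
Their magnitudes are: 1, 1, 2.828, 2.828, 3.606, 3.606.
Zeros with |z| < R = 2.5: (0 + 1i), (0 - 1i).
Count = 2.
By the argument principle, (1/2πi) ∮_{|z|=R} p'(z)/p(z) dz equals exactly this count.

Number of zeros inside |z| < 2.5: 2.


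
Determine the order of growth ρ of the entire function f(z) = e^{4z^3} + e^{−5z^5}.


Each summand is entire of order 3 and 5 respectively (as in the single-exponential case). The order of a sum is at most the max of the orders, so ρ ≤ 5. For the lower bound: on |z|=r choose arg z so that -5z^5 is real positive; then |e^{-5z^5}| = e^{5r^5} while |e^{4z^3}| ≤ e^{4r^3} = o(e^{5r^5}). So |f| ≥ e^{5r^5}(1 − o(1)) and ρ ≥ 5. Hence ρ = max(3, 5) = 5.
Therefore ρ = 5.

Order ρ = 5.


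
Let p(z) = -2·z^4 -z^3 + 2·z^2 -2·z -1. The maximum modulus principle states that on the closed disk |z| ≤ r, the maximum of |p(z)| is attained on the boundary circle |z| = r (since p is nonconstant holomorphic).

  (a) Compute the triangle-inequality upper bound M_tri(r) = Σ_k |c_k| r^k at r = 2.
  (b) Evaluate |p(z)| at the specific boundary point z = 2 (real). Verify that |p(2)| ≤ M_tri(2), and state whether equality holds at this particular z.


Coefficients: c_0 = -1, c_1 = -2, c_2 = 2, c_3 = -1, c_4 = -2. Radius r = 2.
Part (a). Triangle bound: M_tri(r) = Σ_k |c_k| r^k
  = |-1|·2^0 + |-2|·2^1 + |2|·2^2 + |-1|·2^3 + |-2|·2^4
  = 1 + 4 + 8 + 8 + 32 = 53.
This bounds M(r) := max_{|z|=r} |p(z)| from above; equality holds iff all terms c_k z^k can be made to align in phase at a single z on |z|=r.
Part (b). At z = 2 (real, on the circle |z| = r):
  p(2) = (-1)·2^0 + (-2)·2^1 + (2)·2^2 + (-1)·2^3 + (-2)·2^4 = -37.
  |p(2)| = 37.
Check: |p(2)| = 37 ≤ 53 = M_tri(2). ✓ Equality does not hold at z = 2 (the coefficients have mixed signs, so the terms do not all align in phase there).

M_tri(2) = 53; |p(2)| = 37; equality at z=2: no.


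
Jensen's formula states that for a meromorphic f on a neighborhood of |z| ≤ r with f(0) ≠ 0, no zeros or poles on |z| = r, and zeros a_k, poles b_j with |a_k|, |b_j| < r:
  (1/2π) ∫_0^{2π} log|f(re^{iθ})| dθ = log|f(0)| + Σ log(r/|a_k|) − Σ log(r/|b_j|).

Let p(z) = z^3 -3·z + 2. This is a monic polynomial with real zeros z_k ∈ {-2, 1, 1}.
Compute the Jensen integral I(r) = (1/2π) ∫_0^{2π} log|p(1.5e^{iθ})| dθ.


Zeros: -2, 1, 1; r = 1.5.
Inside |z| < r: 1, 1. Outside (|z| ≥ r): -2.
p(0) = 2, so log|p(0)| = log(2) = 0.6931.
Apply Jensen: I(r) = log|p(0)| + Σ_k log(r/|z_k|), summed over zeros inside |z| < r.
  log(r/|z_k|) for z_k = 1: log(1.5/1) = 0.4055
  log(r/|z_k|) for z_k = 1: log(1.5/1) = 0.4055
  Outside zeros (-2) contribute nothing to the Jensen sum.
Sum over inside zeros: 0.8109.
I(r) = log|p(0)| + (inside sum) = 0.6931 + 0.8109 = 1.5041.
Note: since some zeros are outside |z| ≤ r, the simplified n·log(r) form does NOT apply — only the inside zeros contribute.

I(r) ≈ 1.5041.


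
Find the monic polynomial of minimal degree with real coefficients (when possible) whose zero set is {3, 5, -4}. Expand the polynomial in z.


The polynomial is p(z) = ∏_{α ∈ S} (z − α), where S = {3, 5, -4}.
Expanding the product yields: p(z) = z^3 -4·z^2 -17·z + 60.
The resulting polynomial has degree 3 and real coefficients as required.

p(z) = z^3 -4·z^2 -17·z + 60.


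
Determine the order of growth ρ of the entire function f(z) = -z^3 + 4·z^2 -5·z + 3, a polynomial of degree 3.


|f(z)| ≤ Σ|c_k|·r^k = O(r^3) as r → ∞. Polynomial growth is O(e^{r^ε}) for every ε > 0 (since r^3/e^{r^ε} → 0), so ρ ≤ ε for all ε > 0, i.e. ρ = 0. Every nonconstant polynomial has order 0.
Therefore ρ = 0.

Order ρ = 0.


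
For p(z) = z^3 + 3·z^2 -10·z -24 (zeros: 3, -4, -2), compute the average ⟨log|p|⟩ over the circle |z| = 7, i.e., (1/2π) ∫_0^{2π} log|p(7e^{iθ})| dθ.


Zeros: -4, -2, 3; r = 7.
Inside |z| < r: -4, -2, 3. Outside (|z| ≥ r): ∅.
p(0) = -24, so log|p(0)| = log(24) = 3.1781.
Apply Jensen: I(r) = log|p(0)| + Σ_k log(r/|z_k|), summed over zeros inside |z| < r.
  log(r/|z_k|) for z_k = 3: log(7/3) = 0.8473
  log(r/|z_k|) for z_k = -4: log(7/4) = 0.5596
  log(r/|z_k|) for z_k = -2: log(7/2) = 1.2528
Sum over inside zeros: 2.6597.
I(r) = log|p(0)| + (inside sum) = 3.1781 + 2.6597 = 5.8377.
Closed form (all zeros inside, monic): I(r) = n·log(r) = 3·log(7) = 5.8377. ✓

I(r) ≈ 5.8377.


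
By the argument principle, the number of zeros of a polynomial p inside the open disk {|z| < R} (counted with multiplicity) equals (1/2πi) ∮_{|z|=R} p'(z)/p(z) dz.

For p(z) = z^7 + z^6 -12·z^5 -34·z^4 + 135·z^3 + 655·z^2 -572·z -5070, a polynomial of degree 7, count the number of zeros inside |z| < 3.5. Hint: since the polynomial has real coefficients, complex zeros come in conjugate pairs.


The zeros of p are: (-2 + 3i), (-2 - 3i), (3 + 2i), (3 - 2i), (-3 + 1i), (-3 - 1i), 3.
Their magnitudes are: 3.606, 3.606, 3.606, 3.606, 3.162, 3.162, 3.
Zeros with |z| < R = 3.5: (-3 + 1i), (-3 - 1i), 3.
Count = 3.
By the argument principle, (1/2πi) ∮_{|z|=R} p'(z)/p(z) dz equals exactly this count.

Number of zeros inside |z| < 3.5: 3.


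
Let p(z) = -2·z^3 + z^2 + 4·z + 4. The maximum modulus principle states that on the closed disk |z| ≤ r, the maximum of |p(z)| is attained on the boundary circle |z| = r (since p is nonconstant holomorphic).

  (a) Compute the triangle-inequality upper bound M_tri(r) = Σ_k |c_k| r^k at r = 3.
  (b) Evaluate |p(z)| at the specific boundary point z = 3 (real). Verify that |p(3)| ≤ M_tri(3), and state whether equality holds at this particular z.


Coefficients: c_0 = 4, c_1 = 4, c_2 = 1, c_3 = -2. Radius r = 3.
Part (a). Triangle bound: M_tri(r) = Σ_k |c_k| r^k
  = |4|·3^0 + |4|·3^1 + |1|·3^2 + |-2|·3^3
  = 4 + 12 + 9 + 54 = 79.
This bounds M(r) := max_{|z|=r} |p(z)| from above; equality holds iff all terms c_k z^k can be made to align in phase at a single z on |z|=r.
Part (b). At z = 3 (real, on the circle |z| = r):
  p(3) = (4)·3^0 + (4)·3^1 + (1)·3^2 + (-2)·3^3 = -29.
  |p(3)| = 29.
Check: |p(3)| = 29 ≤ 79 = M_tri(3). ✓ Equality does not hold at z = 3 (the coefficients have mixed signs, so the terms do not all align in phase there).

M_tri(3) = 79; |p(3)| = 29; equality at z=3: no.


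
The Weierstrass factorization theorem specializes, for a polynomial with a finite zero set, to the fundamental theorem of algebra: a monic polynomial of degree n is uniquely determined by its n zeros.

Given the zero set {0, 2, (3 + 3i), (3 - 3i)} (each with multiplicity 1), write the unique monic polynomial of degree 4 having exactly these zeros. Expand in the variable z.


The polynomial is p(z) = ∏_{α ∈ S} (z − α), where S = {0, 2, (3 + 3i), (3 - 3i)}.
Expanding the product yields: p(z) = z^4 -8·z^3 + 30·z^2 -36·z.
Note conjugate pairs combine to real quadratics: (z − (3+3i))(z − (3−3i)) = z² − 6z + 18.
The resulting polynomial has degree 4 and real coefficients as required.

p(z) = z^4 -8·z^3 + 30·z^2 -36·z.


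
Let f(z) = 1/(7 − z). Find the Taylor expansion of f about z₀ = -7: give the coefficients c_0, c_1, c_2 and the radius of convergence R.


Let w = z − z₀, so z = z₀ + w.
Then 7 − z = 7 − (z₀ + w) = (7 − z₀) − w = 14 − w.
f(z) = 1/(14 − w) = (1/(14)) · 1/(1 − w/(14)) = Σ_{n≥0} w^n / (14)^(n+1).
So c_n = 1/(14)^(n+1):
  c_0 = 1/(14)^1 = 1/14.
  c_1 = 1/(14)^2 = 1/196.
  c_2 = 1/(14)^3 = 1/2744.
The series is valid for |w/d| < 1, i.e. |z − z₀| < |d|.
Radius of convergence: R = |7 − z₀| = |14| = 14 (distance from z₀ to the singularity z = 7).

c_0 = 1/14, c_1 = 1/196, c_2 = 1/2744; R = 14.


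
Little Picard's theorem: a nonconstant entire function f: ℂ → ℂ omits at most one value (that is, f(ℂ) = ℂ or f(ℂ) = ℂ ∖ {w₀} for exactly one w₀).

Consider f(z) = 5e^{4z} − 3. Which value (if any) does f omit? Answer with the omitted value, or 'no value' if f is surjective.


Little Picard bounds the complement of f(ℂ) to at most one point.
e^{4z} is never zero on ℂ, so 5·e^{4z} takes every value in ℂ ∖ {0}. Adding -3 shifts the range to ℂ ∖ {-3}. Thus f omits exactly the value -3.

Omitted value: -3.


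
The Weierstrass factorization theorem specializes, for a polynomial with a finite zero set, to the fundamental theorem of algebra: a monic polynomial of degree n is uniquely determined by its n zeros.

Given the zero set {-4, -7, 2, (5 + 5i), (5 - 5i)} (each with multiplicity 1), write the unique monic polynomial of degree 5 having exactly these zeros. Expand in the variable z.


The polynomial is p(z) = ∏_{α ∈ S} (z − α), where S = {-4, -7, 2, (5 + 5i), (5 - 5i)}.
Expanding the product yields: p(z) = z^5 -z^4 -34·z^3 + 334·z^2 + 860·z -2800.
Note conjugate pairs combine to real quadratics: (z − (5+5i))(z − (5−5i)) = z² − 10z + 50.
The resulting polynomial has degree 5 and real coefficients as required.

p(z) = z^5 -z^4 -34·z^3 + 334·z^2 + 860·z -2800.


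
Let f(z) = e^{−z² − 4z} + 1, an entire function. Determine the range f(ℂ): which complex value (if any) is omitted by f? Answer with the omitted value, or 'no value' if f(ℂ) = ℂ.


Little Picard bounds the complement of f(ℂ) to at most one point.
The exponent g(z) = −z² − 4z is a nonconstant polynomial, hence surjective onto ℂ. So e^{g(z)} takes every value in {e^w : w ∈ ℂ} = ℂ ∖ {0}. Adding 1 shifts the range to ℂ ∖ {1}. f omits exactly 1.

Omitted value: 1.


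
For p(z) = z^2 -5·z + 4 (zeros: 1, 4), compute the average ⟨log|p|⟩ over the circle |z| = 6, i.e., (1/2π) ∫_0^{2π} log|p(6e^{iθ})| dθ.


Zeros: 1, 4; r = 6.
Inside |z| < r: 1, 4. Outside (|z| ≥ r): ∅.
p(0) = 4, so log|p(0)| = log(4) = 1.3863.
Apply Jensen: I(r) = log|p(0)| + Σ_k log(r/|z_k|), summed over zeros inside |z| < r.
  log(r/|z_k|) for z_k = 1: log(6/1) = 1.7918
  log(r/|z_k|) for z_k = 4: log(6/4) = 0.4055
Sum over inside zeros: 2.1972.
I(r) = log|p(0)| + (inside sum) = 1.3863 + 2.1972 = 3.5835.
Closed form (all zeros inside, monic): I(r) = n·log(r) = 2·log(6) = 3.5835. ✓

I(r) ≈ 3.5835.


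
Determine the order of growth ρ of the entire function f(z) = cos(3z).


cos(w) is a linear combination of e^{iw} and e^{−iw} (or e^w, e^{−w} in the hyperbolic case), so |cos(w)| ≤ e^{|w|}. With w = 3z, |w| ≤ 3|z| + 0 = 3r + 0 on |z| = r, giving M(r) ≤ e^{3r + 0}, so ρ ≤ 1. On a suitable ray (z = it for sin/cos; z = t for sinh/cosh, t real → ∞), |cos(3z)| grows like e^{3|t|}/2, so ρ ≥ 1. Hence ρ = 1.
Therefore ρ = 1.

Order ρ = 1.


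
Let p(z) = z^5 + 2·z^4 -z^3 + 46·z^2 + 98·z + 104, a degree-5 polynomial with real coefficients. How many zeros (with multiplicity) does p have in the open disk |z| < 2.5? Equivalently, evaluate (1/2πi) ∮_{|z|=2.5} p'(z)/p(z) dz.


The zeros of p are: (2 + 3i), (2 - 3i), (-1 + 1i), (-1 - 1i), -4.
Their magnitudes are: 3.606, 3.606, 1.414, 1.414, 4.
Zeros with |z| < R = 2.5: (-1 + 1i), (-1 - 1i).
Count = 2.
By the argument principle, (1/2πi) ∮_{|z|=R} p'(z)/p(z) dz equals exactly this count.

Number of zeros inside |z| < 2.5: 2.


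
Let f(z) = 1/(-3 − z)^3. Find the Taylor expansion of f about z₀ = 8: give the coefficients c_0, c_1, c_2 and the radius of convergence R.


Let w = z − z₀, so z = z₀ + w.
Then -3 − z = -3 − (z₀ + w) = (-3 − z₀) − w = -11 − w.
f(z) = 1/(-11 − w)^3 = (1/(-11)^3) · (1 − w/(-11))^{−3}.
By the binomial series (1−u)^{−3} = Σ_{n≥0} C(n+2, 2) u^n for |u|<1, with u = w/(-11):
  c_n = C(n+2, 2) / (-11)^(n+3).
  c_0 = 1/(-11)^3 = -1/1331.
  c_1 = 3/(-11)^4 = 3/14641.
  c_2 = 6/(-11)^5 = -6/161051.
The series is valid for |w/d| < 1, i.e. |z − z₀| < |d|.
Radius of convergence: R = |-3 − z₀| = |-11| = 11 (distance from z₀ to the singularity z = -3).

c_0 = -1/1331, c_1 = 3/14641, c_2 = -6/161051; R = 11.


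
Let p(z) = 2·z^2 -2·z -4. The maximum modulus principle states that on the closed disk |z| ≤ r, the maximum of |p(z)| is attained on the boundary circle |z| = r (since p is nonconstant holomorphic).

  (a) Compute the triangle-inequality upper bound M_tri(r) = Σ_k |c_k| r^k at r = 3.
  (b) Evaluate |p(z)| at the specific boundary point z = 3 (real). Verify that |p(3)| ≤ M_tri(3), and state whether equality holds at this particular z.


Coefficients: c_0 = -4, c_1 = -2, c_2 = 2. Radius r = 3.
Part (a). Triangle bound: M_tri(r) = Σ_k |c_k| r^k
  = |-4|·3^0 + |-2|·3^1 + |2|·3^2
  = 4 + 6 + 18 = 28.
This bounds M(r) := max_{|z|=r} |p(z)| from above; equality holds iff all terms c_k z^k can be made to align in phase at a single z on |z|=r.
Part (b). At z = 3 (real, on the circle |z| = r):
  p(3) = (-4)·3^0 + (-2)·3^1 + (2)·3^2 = 8.
  |p(3)| = 8.
Check: |p(3)| = 8 ≤ 28 = M_tri(3). ✓ Equality does not hold at z = 3 (the coefficients have mixed signs, so the terms do not all align in phase there).

M_tri(3) = 28; |p(3)| = 8; equality at z=3: no.


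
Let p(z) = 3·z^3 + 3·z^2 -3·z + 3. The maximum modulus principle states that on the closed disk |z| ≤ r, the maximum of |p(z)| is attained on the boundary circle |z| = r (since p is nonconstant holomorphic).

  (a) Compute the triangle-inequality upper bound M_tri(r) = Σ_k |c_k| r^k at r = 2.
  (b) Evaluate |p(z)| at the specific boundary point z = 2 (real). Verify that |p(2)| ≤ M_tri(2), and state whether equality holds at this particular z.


Coefficients: c_0 = 3, c_1 = -3, c_2 = 3, c_3 = 3. Radius r = 2.
Part (a). Triangle bound: M_tri(r) = Σ_k |c_k| r^k
  = |3|·2^0 + |-3|·2^1 + |3|·2^2 + |3|·2^3
  = 3 + 6 + 12 + 24 = 45.
This bounds M(r) := max_{|z|=r} |p(z)| from above; equality holds iff all terms c_k z^k can be made to align in phase at a single z on |z|=r.
Part (b). At z = 2 (real, on the circle |z| = r):
  p(2) = (3)·2^0 + (-3)·2^1 + (3)·2^2 + (3)·2^3 = 33.
  |p(2)| = 33.
Check: |p(2)| = 33 ≤ 45 = M_tri(2). ✓ Equality does not hold at z = 2 (the coefficients have mixed signs, so the terms do not all align in phase there).

M_tri(2) = 45; |p(2)| = 33; equality at z=2: no.


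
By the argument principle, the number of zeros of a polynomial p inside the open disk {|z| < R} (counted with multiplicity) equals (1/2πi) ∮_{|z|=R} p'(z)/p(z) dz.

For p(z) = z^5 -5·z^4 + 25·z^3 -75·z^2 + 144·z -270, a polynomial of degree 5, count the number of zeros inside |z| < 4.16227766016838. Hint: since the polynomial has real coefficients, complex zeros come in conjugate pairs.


The zeros of p are: (1 + 3i), (1 - 3i), (0 + 3i), (0 - 3i), 3.
Their magnitudes are: 3.162, 3.162, 3, 3, 3.
Zeros with |z| < R = 4.16227766016838: (1 + 3i), (1 - 3i), (0 + 3i), (0 - 3i), 3.
Count = 5.
By the argument principle, (1/2πi) ∮_{|z|=R} p'(z)/p(z) dz equals exactly this count.

Number of zeros inside |z| < 4.16227766016838: 5.


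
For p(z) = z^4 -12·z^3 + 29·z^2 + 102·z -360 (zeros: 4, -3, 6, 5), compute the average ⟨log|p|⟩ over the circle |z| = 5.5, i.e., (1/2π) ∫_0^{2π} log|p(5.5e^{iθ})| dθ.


Zeros: -3, 4, 5, 6; r = 5.5.
Inside |z| < r: -3, 4, 5. Outside (|z| ≥ r): 6.
p(0) = -360, so log|p(0)| = log(360) = 5.8861.
Apply Jensen: I(r) = log|p(0)| + Σ_k log(r/|z_k|), summed over zeros inside |z| < r.
  log(r/|z_k|) for z_k = 4: log(5.5/4) = 0.3185
  log(r/|z_k|) for z_k = -3: log(5.5/3) = 0.6061
  log(r/|z_k|) for z_k = 5: log(5.5/5) = 0.0953
  Outside zeros (6) contribute nothing to the Jensen sum.
Sum over inside zeros: 1.0199.
I(r) = log|p(0)| + (inside sum) = 5.8861 + 1.0199 = 6.9060.
Note: since some zeros are outside |z| ≤ r, the simplified n·log(r) form does NOT apply — only the inside zeros contribute.

I(r) ≈ 6.9060.


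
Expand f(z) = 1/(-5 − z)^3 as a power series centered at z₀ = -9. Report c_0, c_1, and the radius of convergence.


Let w = z − z₀, so z = z₀ + w.
Then -5 − z = -5 − (z₀ + w) = (-5 − z₀) − w = 4 − w.
f(z) = 1/(4 − w)^3 = (1/(4)^3) · (1 − w/(4))^{−3}.
By the binomial series (1−u)^{−3} = Σ_{n≥0} C(n+2, 2) u^n for |u|<1, with u = w/(4):
  c_n = C(n+2, 2) / (4)^(n+3).
  c_0 = 1/(4)^3 = 1/64.
  c_1 = 3/(4)^4 = 3/256.
The series is valid for |w/d| < 1, i.e. |z − z₀| < |d|.
Radius of convergence: R = |-5 − z₀| = |4| = 4 (distance from z₀ to the singularity z = -5).

c_0 = 1/64, c_1 = 3/256; R = 4.


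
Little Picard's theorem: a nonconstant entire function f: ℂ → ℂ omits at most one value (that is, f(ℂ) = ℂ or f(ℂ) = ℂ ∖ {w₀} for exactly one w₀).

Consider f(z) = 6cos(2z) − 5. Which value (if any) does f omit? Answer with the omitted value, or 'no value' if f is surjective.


Little Picard bounds the complement of f(ℂ) to at most one point.
cos is entire and surjective onto ℂ: for every w ∈ ℂ, cos(ζ) = w has a solution ζ ∈ ℂ (e.g., via the complex inverse arccos). With ζ = 2z this gives z = ζ/(2). Then 6·cos(2z) takes every value in 6·ℂ = ℂ, and adding -5 is a bijection of ℂ. So f is surjective and omits no value. (Note: only on the real line is cos bounded by [−1, 1].)

Omitted value: no value.


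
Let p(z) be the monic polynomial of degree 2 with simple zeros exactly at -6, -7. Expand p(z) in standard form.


The polynomial is p(z) = ∏_{α ∈ S} (z − α), where S = {-6, -7}.
Expanding the product yields: p(z) = z^2 + 13·z + 42.
The resulting polynomial has degree 2 and real coefficients as required.

p(z) = z^2 + 13·z + 42.


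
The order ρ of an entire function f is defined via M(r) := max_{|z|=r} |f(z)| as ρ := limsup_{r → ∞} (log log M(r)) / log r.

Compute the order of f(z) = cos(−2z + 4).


cos(w) is a linear combination of e^{iw} and e^{−iw} (or e^w, e^{−w} in the hyperbolic case), so |cos(w)| ≤ e^{|w|}. With w = −2z + 4, |w| ≤ 2|z| + 4 = 2r + 4 on |z| = r, giving M(r) ≤ e^{2r + 4}, so ρ ≤ 1. On a suitable ray (z = it for sin/cos; z = t for sinh/cosh, t real → ∞), |cos(−2z + 4)| grows like e^{2|t|}/2, so ρ ≥ 1. Hence ρ = 1.
Therefore ρ = 1.

Order ρ = 1.


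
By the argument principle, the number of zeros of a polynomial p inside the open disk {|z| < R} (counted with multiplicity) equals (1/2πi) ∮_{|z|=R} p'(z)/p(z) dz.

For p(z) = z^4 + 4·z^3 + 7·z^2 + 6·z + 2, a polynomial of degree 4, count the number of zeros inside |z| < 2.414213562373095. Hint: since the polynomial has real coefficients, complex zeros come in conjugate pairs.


The zeros of p are: (-1 + 1i), (-1 - 1i), -1, -1.
Their magnitudes are: 1.414, 1.414, 1, 1.
Zeros with |z| < R = 2.414213562373095: (-1 + 1i), (-1 - 1i), -1, -1.
Count = 4.
By the argument principle, (1/2πi) ∮_{|z|=R} p'(z)/p(z) dz equals exactly this count.

Number of zeros inside |z| < 2.414213562373095: 4.


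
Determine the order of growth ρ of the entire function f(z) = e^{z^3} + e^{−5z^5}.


Each summand is entire of order 3 and 5 respectively (as in the single-exponential case). The order of a sum is at most the max of the orders, so ρ ≤ 5. For the lower bound: on |z|=r choose arg z so that -5z^5 is real positive; then |e^{-5z^5}| = e^{5r^5} while |e^{1z^3}| ≤ e^{1r^3} = o(e^{5r^5}). So |f| ≥ e^{5r^5}(1 − o(1)) and ρ ≥ 5. Hence ρ = max(3, 5) = 5.
Therefore ρ = 5.

Order ρ = 5.


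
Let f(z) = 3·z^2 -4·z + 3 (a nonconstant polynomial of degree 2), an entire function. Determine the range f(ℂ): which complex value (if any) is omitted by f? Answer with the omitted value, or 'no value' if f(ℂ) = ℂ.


Little Picard bounds the complement of f(ℂ) to at most one point.
For every w ∈ ℂ, the equation p(z) − w = 0 is a nonconstant polynomial in z and hence has at least one root by the fundamental theorem of algebra. So p is surjective onto ℂ, omitting no value.

Omitted value: no value.


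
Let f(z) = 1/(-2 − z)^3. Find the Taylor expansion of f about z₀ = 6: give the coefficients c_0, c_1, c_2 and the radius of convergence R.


Let w = z − z₀, so z = z₀ + w.
Then -2 − z = -2 − (z₀ + w) = (-2 − z₀) − w = -8 − w.
f(z) = 1/(-8 − w)^3 = (1/(-8)^3) · (1 − w/(-8))^{−3}.
By the binomial series (1−u)^{−3} = Σ_{n≥0} C(n+2, 2) u^n for |u|<1, with u = w/(-8):
  c_n = C(n+2, 2) / (-8)^(n+3).
  c_0 = 1/(-8)^3 = -1/512.
  c_1 = 3/(-8)^4 = 3/4096.
  c_2 = 6/(-8)^5 = -3/16384.
The series is valid for |w/d| < 1, i.e. |z − z₀| < |d|.
Radius of convergence: R = |-2 − z₀| = |-8| = 8 (distance from z₀ to the singularity z = -2).

c_0 = -1/512, c_1 = 3/4096, c_2 = -3/16384; R = 8.


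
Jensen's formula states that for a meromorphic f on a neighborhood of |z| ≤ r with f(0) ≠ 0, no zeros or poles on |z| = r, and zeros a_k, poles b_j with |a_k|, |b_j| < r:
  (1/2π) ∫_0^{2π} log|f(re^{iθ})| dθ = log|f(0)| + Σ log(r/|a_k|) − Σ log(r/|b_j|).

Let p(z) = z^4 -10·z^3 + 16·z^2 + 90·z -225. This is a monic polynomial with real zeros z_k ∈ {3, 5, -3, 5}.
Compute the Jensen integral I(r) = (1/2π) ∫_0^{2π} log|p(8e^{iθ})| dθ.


Zeros: -3, 3, 5, 5; r = 8.
Inside |z| < r: -3, 3, 5, 5. Outside (|z| ≥ r): ∅.
p(0) = -225, so log|p(0)| = log(225) = 5.4161.
Apply Jensen: I(r) = log|p(0)| + Σ_k log(r/|z_k|), summed over zeros inside |z| < r.
  log(r/|z_k|) for z_k = 3: log(8/3) = 0.9808
  log(r/|z_k|) for z_k = 5: log(8/5) = 0.4700
  log(r/|z_k|) for z_k = -3: log(8/3) = 0.9808
  log(r/|z_k|) for z_k = 5: log(8/5) = 0.4700
Sum over inside zeros: 2.9017.
I(r) = log|p(0)| + (inside sum) = 5.4161 + 2.9017 = 8.3178.
Closed form (all zeros inside, monic): I(r) = n·log(r) = 4·log(8) = 8.3178. ✓

I(r) ≈ 8.3178.


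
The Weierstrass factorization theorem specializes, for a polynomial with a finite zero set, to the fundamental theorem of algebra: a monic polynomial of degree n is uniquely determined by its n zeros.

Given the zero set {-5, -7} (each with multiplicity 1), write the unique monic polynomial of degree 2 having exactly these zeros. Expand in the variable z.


The polynomial is p(z) = ∏_{α ∈ S} (z − α), where S = {-5, -7}.
Expanding the product yields: p(z) = z^2 + 12·z + 35.
The resulting polynomial has degree 2 and real coefficients as required.

p(z) = z^2 + 12·z + 35.


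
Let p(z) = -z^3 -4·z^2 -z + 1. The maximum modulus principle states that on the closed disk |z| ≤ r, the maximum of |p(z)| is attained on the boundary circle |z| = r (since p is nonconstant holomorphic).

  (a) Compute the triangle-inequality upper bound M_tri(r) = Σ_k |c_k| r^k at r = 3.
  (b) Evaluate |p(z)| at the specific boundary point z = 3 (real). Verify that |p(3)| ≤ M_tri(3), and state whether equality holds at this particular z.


Coefficients: c_0 = 1, c_1 = -1, c_2 = -4, c_3 = -1. Radius r = 3.
Part (a). Triangle bound: M_tri(r) = Σ_k |c_k| r^k
  = |1|·3^0 + |-1|·3^1 + |-4|·3^2 + |-1|·3^3
  = 1 + 3 + 36 + 27 = 67.
This bounds M(r) := max_{|z|=r} |p(z)| from above; equality holds iff all terms c_k z^k can be made to align in phase at a single z on |z|=r.
Part (b). At z = 3 (real, on the circle |z| = r):
  p(3) = (1)·3^0 + (-1)·3^1 + (-4)·3^2 + (-1)·3^3 = -65.
  |p(3)| = 65.
Check: |p(3)| = 65 ≤ 67 = M_tri(3). ✓ Equality does not hold at z = 3 (the coefficients have mixed signs, so the terms do not all align in phase there).

M_tri(3) = 67; |p(3)| = 65; equality at z=3: no.


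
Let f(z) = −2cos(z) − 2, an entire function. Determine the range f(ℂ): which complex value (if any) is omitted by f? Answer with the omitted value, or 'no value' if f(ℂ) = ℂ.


Little Picard bounds the complement of f(ℂ) to at most one point.
cos is entire and surjective onto ℂ: for every w ∈ ℂ, cos(ζ) = w has a solution ζ ∈ ℂ (e.g., via the complex inverse arccos). With ζ = z this gives z = ζ/(1). Then -2·cos(z) takes every value in -2·ℂ = ℂ, and adding -2 is a bijection of ℂ. So f is surjective and omits no value. (Note: only on the real line is cos bounded by [−1, 1].)

Omitted value: no value.
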